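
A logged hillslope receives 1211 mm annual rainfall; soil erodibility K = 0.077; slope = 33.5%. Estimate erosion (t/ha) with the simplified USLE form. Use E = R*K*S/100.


Formula: E = R * K * S / 100  (simplified USLE)
R * K = 1211 * 0.077 = 93.247
E = 93.247 * 33.5 / 100 = 31.24 t/ha

31.24


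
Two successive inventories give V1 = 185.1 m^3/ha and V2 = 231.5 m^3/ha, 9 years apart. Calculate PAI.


Formula: PAI = (V_T2 - V_T1) / (T2 - T1)
Volume increment = 231.5 - 185.1 = 46.4 m^3/ha
PAI = 46.4 / 9 = 5.16 m^3/ha/year

5.16


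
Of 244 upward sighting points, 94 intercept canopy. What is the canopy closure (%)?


Formula: Canopy closure = covered points / total points * 100
Closure = 94 / 244 * 100
Closure = 0.3852 * 100 = 38.5%

38.5


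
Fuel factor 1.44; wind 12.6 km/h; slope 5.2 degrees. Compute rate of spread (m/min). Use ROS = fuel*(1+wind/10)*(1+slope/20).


Formula: ROS = fuel * (1 + wind/10) * (1 + slope/20)
Wind factor = 1 + 12.6/10 = 2.26
Slope factor = 1 + 5.2/20 = 1.26
ROS = 1.44 * 2.26 * 1.26 = 4.1 m/min

4.1


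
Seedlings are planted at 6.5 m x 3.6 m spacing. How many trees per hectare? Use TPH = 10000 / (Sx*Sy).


Formula: TPH = 10000 m^2/ha / (spacing_x * spacing_y)
Area per tree = 6.5 m * 3.6 m = 23.4 m^2
TPH = 10000 / 23.4 = 427 trees/ha

427


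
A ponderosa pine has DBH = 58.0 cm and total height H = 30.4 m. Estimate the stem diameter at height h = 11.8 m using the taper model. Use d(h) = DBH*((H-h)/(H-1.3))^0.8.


Taper: d(h) = DBH * ((H - h) / (H - 1.3))^0.8
Numerator = H - h = 30.4 - 11.8 = 18.6 m
Denominator = H - 1.3 = 30.4 - 1.3 = 29.1 m
Ratio = 18.6 / 29.1 = 0.63918
d = 58.0 * 0.63918^0.8 = 40.5 cm

40.5


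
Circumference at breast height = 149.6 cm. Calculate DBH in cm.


Formula: DBH = C / pi
DBH = 149.6 / pi
pi = 3.14159...
DBH = 47.6 cm

47.6


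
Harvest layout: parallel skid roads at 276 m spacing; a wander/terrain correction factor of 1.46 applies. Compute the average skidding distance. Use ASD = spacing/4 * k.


Formula: ASD = (spacing / 4) * correction
Uncorrected distance = spacing / 4 = 276 / 4 = 69 m
ASD = 69 * 1.46 = 101 m

101


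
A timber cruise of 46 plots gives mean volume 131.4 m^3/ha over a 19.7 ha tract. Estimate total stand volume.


Formula: Total Volume = Mean Volume per ha * Total Area
Total Volume = 131.4 m^3/ha * 19.7 ha
Total Volume = 2589 m^3

2589


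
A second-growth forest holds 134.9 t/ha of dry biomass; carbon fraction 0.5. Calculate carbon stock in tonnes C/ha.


Formula: Carbon Stock = Biomass * Carbon Fraction
C = 134.9 t/ha * 0.5
C = 67.5 t C/ha

67.5


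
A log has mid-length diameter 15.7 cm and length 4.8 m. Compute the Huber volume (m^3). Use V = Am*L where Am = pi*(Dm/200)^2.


Huber: V = Am * L,  Am = pi*(Dm/200)^2
Am = pi*(15.7/200)^2 = 0.019359 m^2
V = 0.019359*4.8 = 0.0929 m^3

0.0929


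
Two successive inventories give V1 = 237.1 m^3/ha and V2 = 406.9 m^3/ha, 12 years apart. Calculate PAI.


Formula: PAI = (V_T2 - V_T1) / (T2 - T1)
Volume increment = 406.9 - 237.1 = 169.8 m^3/ha
PAI = 169.8 / 12 = 14.15 m^3/ha/year

14.15


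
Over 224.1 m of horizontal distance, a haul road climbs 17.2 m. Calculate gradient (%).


Formula: Gradient = rise / run * 100
Gradient = 17.2 / 224.1 * 100 = 7.7%

7.7


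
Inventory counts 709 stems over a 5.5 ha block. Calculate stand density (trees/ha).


Formula: Stand Density = N_trees / Area_ha
Density = 709 trees / 5.5 ha
Density = 129 trees/ha

129


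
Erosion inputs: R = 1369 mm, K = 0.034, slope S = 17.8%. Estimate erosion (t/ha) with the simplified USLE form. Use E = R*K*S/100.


Formula: E = R * K * S / 100  (simplified USLE)
R * K = 1369 * 0.034 = 46.546
E = 46.546 * 17.8 / 100 = 8.29 t/ha

8.29


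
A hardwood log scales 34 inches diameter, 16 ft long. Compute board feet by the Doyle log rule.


Doyle: BF = (D - 4)^2 * L / 16
Adjusted diameter = 34 - 4 = 30 in
(D-4)^2 = 30^2 = 900
BF = 900 * 16 / 16 = 900 BF

900


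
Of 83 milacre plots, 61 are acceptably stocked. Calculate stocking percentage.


Formula: Stocking % = stocked plots / total plots * 100
Stocking = 61 / 83 * 100
Stocking = 0.7349 * 100 = 73.5%

73.5


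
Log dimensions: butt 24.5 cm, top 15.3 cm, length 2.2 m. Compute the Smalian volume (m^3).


Smalian: V = (A1 + A2)/2 * L,  A = pi*(D/200)^2
A1 = pi*(24.5/200)^2 = 0.047144 m^2
A2 = pi*(15.3/200)^2 = 0.018385 m^2
V = (0.047144+0.018385)/2*2.2 = 0.0721 m^3

0.0721


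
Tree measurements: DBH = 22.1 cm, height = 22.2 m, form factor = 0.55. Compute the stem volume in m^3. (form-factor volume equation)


Formula: V = pi * (DBH/200)^2 * H * ff
Radius = DBH/200 = 22.1/200 = 0.1105 m
Radius^2 = 0.1105^2 = 0.01221025 m^2
V = pi * 0.01221025 * 22.2 * 0.55
V = 0.468 m^3

0.468


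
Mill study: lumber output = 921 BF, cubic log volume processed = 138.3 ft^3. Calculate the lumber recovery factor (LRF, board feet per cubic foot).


Formula: LRF = Lumber Output (BF) / Log Input (ft^3)
LRF = 921 BF / 138.3 ft^3
LRF = 6.66 BF/ft^3

6.66


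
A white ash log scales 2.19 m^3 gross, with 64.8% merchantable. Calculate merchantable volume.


Formula: MV = V_total * (merchantable_pct / 100)
Merchantable fraction = 64.8% / 100 = 0.648
MV = 2.19 m^3 * 0.648 = 1.419 m^3

1.419


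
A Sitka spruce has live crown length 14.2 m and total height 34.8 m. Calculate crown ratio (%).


Formula: Crown Ratio = (Crown Length / Total Height) * 100
CR = (14.2 m / 34.8 m) * 100
CR = 0.408 * 100 = 40.8%

40.8


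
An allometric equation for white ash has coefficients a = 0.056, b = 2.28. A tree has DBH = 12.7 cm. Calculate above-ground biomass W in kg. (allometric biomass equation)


Formula: W = a * DBH^b  (allometric power law)
DBH^b = 12.7^2.28 = 328.6037
W = 0.056 * 328.6037 = 18.4 kg

18.4


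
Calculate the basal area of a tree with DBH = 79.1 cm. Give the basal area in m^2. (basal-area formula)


Formula: BA = pi * (DBH/2)^2 / 10000  (cm^2 to m^2)
Radius = DBH/2 = 79.1/2 = 39.55 cm
BA = pi * 39.55^2 / 10000
   = 4914.0871 cm^2 / 10000
   = 0.4914 m^2

0.4914


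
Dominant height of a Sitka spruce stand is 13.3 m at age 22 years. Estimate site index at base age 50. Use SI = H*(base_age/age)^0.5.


Formula: SI = H_dom * (base_age / age)^0.5
Age ratio = 50 / 22 = 2.27273
sqrt(age_ratio) = 1.50756
SI = 13.3 * 1.50756 = 20.1 m

20.1


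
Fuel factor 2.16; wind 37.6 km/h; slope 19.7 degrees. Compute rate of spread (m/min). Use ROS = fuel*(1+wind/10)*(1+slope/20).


Formula: ROS = fuel * (1 + wind/10) * (1 + slope/20)
Wind factor = 1 + 37.6/10 = 4.76
Slope factor = 1 + 19.7/20 = 1.985
ROS = 2.16 * 4.76 * 1.985 = 20.41 m/min

20.41


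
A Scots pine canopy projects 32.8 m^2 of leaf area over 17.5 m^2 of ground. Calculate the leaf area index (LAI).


Formula: LAI = total leaf area / ground area  (dimensionless)
LAI = 32.8 m^2 / 17.5 m^2
LAI = 1.87

1.87


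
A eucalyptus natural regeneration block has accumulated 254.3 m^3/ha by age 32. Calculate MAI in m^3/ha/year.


Formula: MAI = Total Volume / Stand Age
MAI = 254.3 m^3/ha / 32 years
MAI = 7.95 m^3/ha/year

7.95


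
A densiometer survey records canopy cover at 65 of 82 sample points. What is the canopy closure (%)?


Formula: Canopy closure = covered points / total points * 100
Closure = 65 / 82 * 100
Closure = 0.7927 * 100 = 79.3%

79.3


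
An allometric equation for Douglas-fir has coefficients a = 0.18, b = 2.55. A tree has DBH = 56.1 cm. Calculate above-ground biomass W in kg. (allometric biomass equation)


Formula: W = a * DBH^b  (allometric power law)
DBH^b = 56.1^2.55 = 28830.7072
W = 0.18 * 28830.7072 = 5189.5 kg

5189.5


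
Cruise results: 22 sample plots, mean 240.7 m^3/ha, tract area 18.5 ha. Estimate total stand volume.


Formula: Total Volume = Mean Volume per ha * Total Area
Total Volume = 240.7 m^3/ha * 18.5 ha
Total Volume = 4453 m^3

4453


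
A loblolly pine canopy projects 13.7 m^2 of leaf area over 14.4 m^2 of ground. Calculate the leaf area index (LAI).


Formula: LAI = total leaf area / ground area  (dimensionless)
LAI = 13.7 m^2 / 14.4 m^2
LAI = 0.95

0.95


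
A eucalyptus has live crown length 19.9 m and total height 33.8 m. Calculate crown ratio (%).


Formula: Crown Ratio = (Crown Length / Total Height) * 100
CR = (19.9 m / 33.8 m) * 100
CR = 0.5888 * 100 = 58.9%

58.9


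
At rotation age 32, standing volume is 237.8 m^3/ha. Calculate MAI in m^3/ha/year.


Formula: MAI = Total Volume / Stand Age
MAI = 237.8 m^3/ha / 32 years
MAI = 7.43 m^3/ha/year

7.43


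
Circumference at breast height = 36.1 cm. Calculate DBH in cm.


Formula: DBH = C / pi
DBH = 36.1 / pi
pi = 3.14159...
DBH = 11.5 cm

11.5


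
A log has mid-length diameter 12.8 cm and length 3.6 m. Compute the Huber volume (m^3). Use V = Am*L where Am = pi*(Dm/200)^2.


Huber: V = Am * L,  Am = pi*(Dm/200)^2
Am = pi*(12.8/200)^2 = 0.012868 m^2
V = 0.012868*3.6 = 0.0463 m^3

0.0463


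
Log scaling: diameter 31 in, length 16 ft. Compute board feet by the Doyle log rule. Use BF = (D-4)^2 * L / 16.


Doyle: BF = (D - 4)^2 * L / 16
Adjusted diameter = 31 - 4 = 27 in
(D-4)^2 = 27^2 = 729
BF = 729 * 16 / 16 = 729 BF

729


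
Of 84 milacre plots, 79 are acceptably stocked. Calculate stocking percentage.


Formula: Stocking % = stocked plots / total plots * 100
Stocking = 79 / 84 * 100
Stocking = 0.9405 * 100 = 94.0%

94.0


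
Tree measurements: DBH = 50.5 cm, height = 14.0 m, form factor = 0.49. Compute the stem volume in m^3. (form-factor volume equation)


Formula: V = pi * (DBH/200)^2 * H * ff
Radius = DBH/200 = 50.5/200 = 0.2525 m
Radius^2 = 0.2525^2 = 0.06375625 m^2
V = pi * 0.06375625 * 14.0 * 0.49
V = 1.374 m^3

1.374


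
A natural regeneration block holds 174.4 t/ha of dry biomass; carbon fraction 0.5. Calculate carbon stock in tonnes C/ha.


Formula: Carbon Stock = Biomass * Carbon Fraction
C = 174.4 t/ha * 0.5
C = 87.2 t C/ha

87.2


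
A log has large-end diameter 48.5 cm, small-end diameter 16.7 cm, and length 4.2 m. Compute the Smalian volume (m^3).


Smalian: V = (A1 + A2)/2 * L,  A = pi*(D/200)^2
A1 = pi*(48.5/200)^2 = 0.184745 m^2
A2 = pi*(16.7/200)^2 = 0.021904 m^2
V = (0.184745+0.021904)/2*4.2 = 0.434 m^3

0.434


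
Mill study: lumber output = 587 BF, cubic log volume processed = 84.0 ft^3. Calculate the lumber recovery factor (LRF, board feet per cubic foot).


Formula: LRF = Lumber Output (BF) / Log Input (ft^3)
LRF = 587 BF / 84.0 ft^3
LRF = 6.99 BF/ft^3

6.99


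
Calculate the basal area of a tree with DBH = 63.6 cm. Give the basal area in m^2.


Formula: BA = pi * (DBH/2)^2 / 10000  (cm^2 to m^2)
Radius = DBH/2 = 63.6/2 = 31.8 cm
BA = pi * 31.8^2 / 10000
   = 3176.9042 cm^2 / 10000
   = 0.3177 m^2

0.3177


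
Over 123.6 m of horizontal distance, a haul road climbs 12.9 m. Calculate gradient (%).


Formula: Gradient = rise / run * 100
Gradient = 12.9 / 123.6 * 100 = 10.4%

10.4


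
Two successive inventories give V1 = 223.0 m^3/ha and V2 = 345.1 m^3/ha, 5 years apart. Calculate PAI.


Formula: PAI = (V_T2 - V_T1) / (T2 - T1)
Volume increment = 345.1 - 223.0 = 122.1 m^3/ha
PAI = 122.1 / 5 = 24.42 m^3/ha/year

24.42


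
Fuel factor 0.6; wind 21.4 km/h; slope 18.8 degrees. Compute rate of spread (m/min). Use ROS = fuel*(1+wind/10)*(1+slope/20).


Formula: ROS = fuel * (1 + wind/10) * (1 + slope/20)
Wind factor = 1 + 21.4/10 = 3.14
Slope factor = 1 + 18.8/20 = 1.94
ROS = 0.6 * 3.14 * 1.94 = 3.65 m/min

3.65


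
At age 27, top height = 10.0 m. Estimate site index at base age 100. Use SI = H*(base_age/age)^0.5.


Formula: SI = H_dom * (base_age / age)^0.5
Age ratio = 100 / 27 = 3.7037
sqrt(age_ratio) = 1.9245
SI = 10.0 * 1.9245 = 19.2 m

19.2


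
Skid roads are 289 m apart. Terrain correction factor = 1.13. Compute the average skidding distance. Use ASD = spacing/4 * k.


Formula: ASD = (spacing / 4) * correction
Uncorrected distance = spacing / 4 = 289 / 4 = 72.25 m
ASD = 72.25 * 1.13 = 82 m

82


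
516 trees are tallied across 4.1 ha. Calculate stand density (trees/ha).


Formula: Stand Density = N_trees / Area_ha
Density = 516 trees / 4.1 ha
Density = 126 trees/ha

126


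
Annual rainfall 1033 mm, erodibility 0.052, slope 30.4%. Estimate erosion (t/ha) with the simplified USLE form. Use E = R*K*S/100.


Formula: E = R * K * S / 100  (simplified USLE)
R * K = 1033 * 0.052 = 53.716
E = 53.716 * 30.4 / 100 = 16.33 t/ha

16.33


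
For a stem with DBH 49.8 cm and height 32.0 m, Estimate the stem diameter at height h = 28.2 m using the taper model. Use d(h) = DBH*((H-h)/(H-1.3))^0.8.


Taper: d(h) = DBH * ((H - h) / (H - 1.3))^0.8
Numerator = H - h = 32.0 - 28.2 = 3.8 m
Denominator = H - 1.3 = 32.0 - 1.3 = 30.7 m
Ratio = 3.8 / 30.7 = 0.12378
d = 49.8 * 0.12378^0.8 = 9.4 cm

9.4


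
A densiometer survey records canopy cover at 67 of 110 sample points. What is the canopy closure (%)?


Formula: Canopy closure = covered points / total points * 100
Closure = 67 / 110 * 100
Closure = 0.6091 * 100 = 60.9%

60.9


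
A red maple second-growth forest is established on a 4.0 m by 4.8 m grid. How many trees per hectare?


Formula: TPH = 10000 m^2/ha / (spacing_x * spacing_y)
Area per tree = 4.0 m * 4.8 m = 19.2 m^2
TPH = 10000 / 19.2 = 521 trees/ha

521


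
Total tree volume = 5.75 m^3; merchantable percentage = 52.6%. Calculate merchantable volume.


Formula: MV = V_total * (merchantable_pct / 100)
Merchantable fraction = 52.6% / 100 = 0.526
MV = 5.75 m^3 * 0.526 = 3.025 m^3

3.025


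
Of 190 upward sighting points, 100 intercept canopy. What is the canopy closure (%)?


Formula: Canopy closure = covered points / total points * 100
Closure = 100 / 190 * 100
Closure = 0.5263 * 100 = 52.6%

52.6


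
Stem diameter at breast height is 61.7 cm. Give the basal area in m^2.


Formula: BA = pi * (DBH/2)^2 / 10000  (cm^2 to m^2)
Radius = DBH/2 = 61.7/2 = 30.85 cm
BA = pi * 30.85^2 / 10000
   = 2989.9244 cm^2 / 10000
   = 0.299 m^2

0.299


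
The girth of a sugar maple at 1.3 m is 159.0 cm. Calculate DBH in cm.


Formula: DBH = C / pi
DBH = 159.0 / pi
pi = 3.14159...
DBH = 50.6 cm

50.6


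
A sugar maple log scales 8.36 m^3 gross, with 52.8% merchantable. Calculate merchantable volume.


Formula: MV = V_total * (merchantable_pct / 100)
Merchantable fraction = 52.8% / 100 = 0.528
MV = 8.36 m^3 * 0.528 = 4.414 m^3

4.414


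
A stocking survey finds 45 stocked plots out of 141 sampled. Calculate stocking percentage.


Formula: Stocking % = stocked plots / total plots * 100
Stocking = 45 / 141 * 100
Stocking = 0.3191 * 100 = 31.9%

31.9


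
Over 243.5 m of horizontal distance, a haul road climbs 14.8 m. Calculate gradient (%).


Formula: Gradient = rise / run * 100
Gradient = 14.8 / 243.5 * 100 = 6.1%

6.1


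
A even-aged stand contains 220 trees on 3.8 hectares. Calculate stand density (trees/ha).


Formula: Stand Density = N_trees / Area_ha
Density = 220 trees / 3.8 ha
Density = 58 trees/ha

58


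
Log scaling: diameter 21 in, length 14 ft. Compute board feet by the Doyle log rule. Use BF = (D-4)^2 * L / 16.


Doyle: BF = (D - 4)^2 * L / 16
Adjusted diameter = 21 - 4 = 17 in
(D-4)^2 = 17^2 = 289
BF = 289 * 14 / 16 = 253 BF

253


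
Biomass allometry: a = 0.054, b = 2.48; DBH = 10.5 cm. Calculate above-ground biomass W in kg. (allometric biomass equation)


Formula: W = a * DBH^b  (allometric power law)
DBH^b = 10.5^2.48 = 340.8391
W = 0.054 * 340.8391 = 18.4 kg

18.4


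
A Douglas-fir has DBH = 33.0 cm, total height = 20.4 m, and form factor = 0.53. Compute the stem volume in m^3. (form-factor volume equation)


Formula: V = pi * (DBH/200)^2 * H * ff
Radius = DBH/200 = 33.0/200 = 0.165 m
Radius^2 = 0.165^2 = 0.027225 m^2
V = pi * 0.027225 * 20.4 * 0.53
V = 0.925 m^3

0.925


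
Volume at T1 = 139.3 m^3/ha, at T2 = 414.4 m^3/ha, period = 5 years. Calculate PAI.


Formula: PAI = (V_T2 - V_T1) / (T2 - T1)
Volume increment = 414.4 - 139.3 = 275.1 m^3/ha
PAI = 275.1 / 5 = 55.02 m^3/ha/year

55.02


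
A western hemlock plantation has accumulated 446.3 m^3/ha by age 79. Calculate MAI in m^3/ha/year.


Formula: MAI = Total Volume / Stand Age
MAI = 446.3 m^3/ha / 79 years
MAI = 5.65 m^3/ha/year

5.65


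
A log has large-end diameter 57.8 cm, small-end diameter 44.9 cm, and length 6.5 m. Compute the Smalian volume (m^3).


Smalian: V = (A1 + A2)/2 * L,  A = pi*(D/200)^2
A1 = pi*(57.8/200)^2 = 0.262389 m^2
A2 = pi*(44.9/200)^2 = 0.158337 m^2
V = (0.262389+0.158337)/2*6.5 = 1.3674 m^3

1.3674


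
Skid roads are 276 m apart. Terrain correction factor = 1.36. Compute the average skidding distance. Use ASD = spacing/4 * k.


Formula: ASD = (spacing / 4) * correction
Uncorrected distance = spacing / 4 = 276 / 4 = 69 m
ASD = 69 * 1.36 = 94 m

94


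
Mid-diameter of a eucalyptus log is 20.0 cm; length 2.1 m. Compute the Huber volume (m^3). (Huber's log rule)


Huber: V = Am * L,  Am = pi*(Dm/200)^2
Am = pi*(20.0/200)^2 = 0.031416 m^2
V = 0.031416*2.1 = 0.066 m^3

0.066


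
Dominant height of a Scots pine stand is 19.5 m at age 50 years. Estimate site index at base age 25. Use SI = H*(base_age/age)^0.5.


Formula: SI = H_dom * (base_age / age)^0.5
Age ratio = 25 / 50 = 0.5
sqrt(age_ratio) = 0.70711
SI = 19.5 * 0.70711 = 13.8 m

13.8


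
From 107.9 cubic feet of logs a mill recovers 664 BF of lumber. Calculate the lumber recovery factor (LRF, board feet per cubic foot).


Formula: LRF = Lumber Output (BF) / Log Input (ft^3)
LRF = 664 BF / 107.9 ft^3
LRF = 6.15 BF/ft^3

6.15


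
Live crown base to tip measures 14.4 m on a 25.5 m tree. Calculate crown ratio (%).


Formula: Crown Ratio = (Crown Length / Total Height) * 100
CR = (14.4 m / 25.5 m) * 100
CR = 0.5647 * 100 = 56.5%

56.5


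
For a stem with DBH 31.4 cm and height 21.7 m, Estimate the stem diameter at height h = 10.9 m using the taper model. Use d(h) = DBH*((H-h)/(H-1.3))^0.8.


Taper: d(h) = DBH * ((H - h) / (H - 1.3))^0.8
Numerator = H - h = 21.7 - 10.9 = 10.8 m
Denominator = H - 1.3 = 21.7 - 1.3 = 20.4 m
Ratio = 10.8 / 20.4 = 0.52941
d = 31.4 * 0.52941^0.8 = 18.9 cm

18.9


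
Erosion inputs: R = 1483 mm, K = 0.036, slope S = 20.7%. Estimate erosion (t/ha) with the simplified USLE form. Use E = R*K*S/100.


Formula: E = R * K * S / 100  (simplified USLE)
R * K = 1483 * 0.036 = 53.388
E = 53.388 * 20.7 / 100 = 11.05 t/ha

11.05


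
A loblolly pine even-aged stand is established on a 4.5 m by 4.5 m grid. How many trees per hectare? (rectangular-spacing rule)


Formula: TPH = 10000 m^2/ha / (spacing_x * spacing_y)
Area per tree = 4.5 m * 4.5 m = 20.25 m^2
TPH = 10000 / 20.25 = 494 trees/ha

494


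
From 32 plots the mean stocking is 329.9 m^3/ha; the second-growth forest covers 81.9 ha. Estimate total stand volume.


Formula: Total Volume = Mean Volume per ha * Total Area
Total Volume = 329.9 m^3/ha * 81.9 ha
Total Volume = 27019 m^3

27019


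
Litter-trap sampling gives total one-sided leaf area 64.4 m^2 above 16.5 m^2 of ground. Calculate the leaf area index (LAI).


Formula: LAI = total leaf area / ground area  (dimensionless)
LAI = 64.4 m^2 / 16.5 m^2
LAI = 3.9

3.9


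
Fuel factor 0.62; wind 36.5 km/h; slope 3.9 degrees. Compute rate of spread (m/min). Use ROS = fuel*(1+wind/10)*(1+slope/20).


Formula: ROS = fuel * (1 + wind/10) * (1 + slope/20)
Wind factor = 1 + 36.5/10 = 4.65
Slope factor = 1 + 3.9/20 = 1.195
ROS = 0.62 * 4.65 * 1.195 = 3.45 m/min

3.45


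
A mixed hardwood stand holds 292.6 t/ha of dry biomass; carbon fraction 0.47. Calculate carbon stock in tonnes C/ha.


Formula: Carbon Stock = Biomass * Carbon Fraction
C = 292.6 t/ha * 0.47
C = 137.5 t C/ha

137.5


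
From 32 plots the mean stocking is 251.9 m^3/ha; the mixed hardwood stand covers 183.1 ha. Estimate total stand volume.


Formula: Total Volume = Mean Volume per ha * Total Area
Total Volume = 251.9 m^3/ha * 183.1 ha
Total Volume = 46123 m^3

46123


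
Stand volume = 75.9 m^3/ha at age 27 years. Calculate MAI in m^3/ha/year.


Formula: MAI = Total Volume / Stand Age
MAI = 75.9 m^3/ha / 27 years
MAI = 2.81 m^3/ha/year

2.81


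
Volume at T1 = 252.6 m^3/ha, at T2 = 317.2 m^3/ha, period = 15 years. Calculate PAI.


Formula: PAI = (V_T2 - V_T1) / (T2 - T1)
Volume increment = 317.2 - 252.6 = 64.6 m^3/ha
PAI = 64.6 / 15 = 4.31 m^3/ha/year

4.31


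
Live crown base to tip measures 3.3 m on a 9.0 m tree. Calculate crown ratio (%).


Formula: Crown Ratio = (Crown Length / Total Height) * 100
CR = (3.3 m / 9.0 m) * 100
CR = 0.3667 * 100 = 36.7%

36.7


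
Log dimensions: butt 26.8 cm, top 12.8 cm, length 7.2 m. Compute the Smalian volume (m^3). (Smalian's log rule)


Smalian: V = (A1 + A2)/2 * L,  A = pi*(D/200)^2
A1 = pi*(26.8/200)^2 = 0.05641 m^2
A2 = pi*(12.8/200)^2 = 0.012868 m^2
V = (0.05641+0.012868)/2*7.2 = 0.2494 m^3

0.2494


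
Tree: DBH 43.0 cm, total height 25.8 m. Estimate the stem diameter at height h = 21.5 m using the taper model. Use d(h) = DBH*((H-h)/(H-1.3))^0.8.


Taper: d(h) = DBH * ((H - h) / (H - 1.3))^0.8
Numerator = H - h = 25.8 - 21.5 = 4.3 m
Denominator = H - 1.3 = 25.8 - 1.3 = 24.5 m
Ratio = 4.3 / 24.5 = 0.17551
d = 43.0 * 0.17551^0.8 = 10.7 cm

10.7


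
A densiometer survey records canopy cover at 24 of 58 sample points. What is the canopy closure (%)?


Formula: Canopy closure = covered points / total points * 100
Closure = 24 / 58 * 100
Closure = 0.4138 * 100 = 41.4%

41.4


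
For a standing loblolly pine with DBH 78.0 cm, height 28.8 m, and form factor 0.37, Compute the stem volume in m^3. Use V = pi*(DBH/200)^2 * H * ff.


Formula: V = pi * (DBH/200)^2 * H * ff
Radius = DBH/200 = 78.0/200 = 0.39 m
Radius^2 = 0.39^2 = 0.1521 m^2
V = pi * 0.1521 * 28.8 * 0.37
V = 5.092 m^3

5.092


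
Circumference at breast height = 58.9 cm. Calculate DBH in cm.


Formula: DBH = C / pi
DBH = 58.9 / pi
pi = 3.14159...
DBH = 18.7 cm

18.7


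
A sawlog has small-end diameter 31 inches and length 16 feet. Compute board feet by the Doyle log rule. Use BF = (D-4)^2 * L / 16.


Doyle: BF = (D - 4)^2 * L / 16
Adjusted diameter = 31 - 4 = 27 in
(D-4)^2 = 27^2 = 729
BF = 729 * 16 / 16 = 729 BF

729


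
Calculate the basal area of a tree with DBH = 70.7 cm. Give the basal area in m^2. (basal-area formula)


Formula: BA = pi * (DBH/2)^2 / 10000  (cm^2 to m^2)
Radius = DBH/2 = 70.7/2 = 35.35 cm
BA = pi * 35.35^2 / 10000
   = 3925.8049 cm^2 / 10000
   = 0.3926 m^2

0.3926


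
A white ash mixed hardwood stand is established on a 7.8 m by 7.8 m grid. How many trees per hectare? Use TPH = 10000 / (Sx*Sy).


Formula: TPH = 10000 m^2/ha / (spacing_x * spacing_y)
Area per tree = 7.8 m * 7.8 m = 60.84 m^2
TPH = 10000 / 60.84 = 164 trees/ha

164


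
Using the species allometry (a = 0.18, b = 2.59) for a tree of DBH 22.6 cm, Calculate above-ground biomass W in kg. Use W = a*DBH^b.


Formula: W = a * DBH^b  (allometric power law)
DBH^b = 22.6^2.59 = 3214.703
W = 0.18 * 3214.703 = 578.6 kg

578.6


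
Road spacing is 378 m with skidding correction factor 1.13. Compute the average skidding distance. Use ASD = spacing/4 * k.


Formula: ASD = (spacing / 4) * correction
Uncorrected distance = spacing / 4 = 378 / 4 = 94.5 m
ASD = 94.5 * 1.13 = 107 m

107


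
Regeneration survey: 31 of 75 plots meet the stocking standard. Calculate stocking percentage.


Formula: Stocking % = stocked plots / total plots * 100
Stocking = 31 / 75 * 100
Stocking = 0.4133 * 100 = 41.3%

41.3


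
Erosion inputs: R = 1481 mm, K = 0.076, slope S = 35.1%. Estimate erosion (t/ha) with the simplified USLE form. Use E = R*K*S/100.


Formula: E = R * K * S / 100  (simplified USLE)
R * K = 1481 * 0.076 = 112.556
E = 112.556 * 35.1 / 100 = 39.51 t/ha

39.51


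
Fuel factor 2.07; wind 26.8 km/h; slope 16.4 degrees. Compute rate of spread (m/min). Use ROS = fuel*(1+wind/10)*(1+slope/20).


Formula: ROS = fuel * (1 + wind/10) * (1 + slope/20)
Wind factor = 1 + 26.8/10 = 3.68
Slope factor = 1 + 16.4/20 = 1.82
ROS = 2.07 * 3.68 * 1.82 = 13.86 m/min

13.86


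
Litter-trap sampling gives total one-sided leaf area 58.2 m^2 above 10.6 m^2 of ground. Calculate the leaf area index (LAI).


Formula: LAI = total leaf area / ground area  (dimensionless)
LAI = 58.2 m^2 / 10.6 m^2
LAI = 5.49

5.49


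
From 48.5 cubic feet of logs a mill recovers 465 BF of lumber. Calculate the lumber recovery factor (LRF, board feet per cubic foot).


Formula: LRF = Lumber Output (BF) / Log Input (ft^3)
LRF = 465 BF / 48.5 ft^3
LRF = 9.59 BF/ft^3

9.59


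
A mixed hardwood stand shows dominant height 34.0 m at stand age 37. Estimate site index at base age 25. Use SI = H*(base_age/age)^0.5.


Formula: SI = H_dom * (base_age / age)^0.5
Age ratio = 25 / 37 = 0.67568
sqrt(age_ratio) = 0.82199
SI = 34.0 * 0.82199 = 27.9 m

27.9


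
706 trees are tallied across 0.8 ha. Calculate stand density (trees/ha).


Formula: Stand Density = N_trees / Area_ha
Density = 706 trees / 0.8 ha
Density = 883 trees/ha

883


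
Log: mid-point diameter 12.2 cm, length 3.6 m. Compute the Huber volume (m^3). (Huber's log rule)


Huber: V = Am * L,  Am = pi*(Dm/200)^2
Am = pi*(12.2/200)^2 = 0.01169 m^2
V = 0.01169*3.6 = 0.0421 m^3

0.0421


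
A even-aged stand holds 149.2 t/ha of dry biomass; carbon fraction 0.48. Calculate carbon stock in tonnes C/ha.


Formula: Carbon Stock = Biomass * Carbon Fraction
C = 149.2 t/ha * 0.48
C = 71.6 t C/ha

71.6


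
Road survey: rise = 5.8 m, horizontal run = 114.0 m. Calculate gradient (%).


Formula: Gradient = rise / run * 100
Gradient = 5.8 / 114.0 * 100 = 5.1%

5.1


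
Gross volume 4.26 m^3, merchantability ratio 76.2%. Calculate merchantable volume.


Formula: MV = V_total * (merchantable_pct / 100)
Merchantable fraction = 76.2% / 100 = 0.762
MV = 4.26 m^3 * 0.762 = 3.246 m^3

3.246


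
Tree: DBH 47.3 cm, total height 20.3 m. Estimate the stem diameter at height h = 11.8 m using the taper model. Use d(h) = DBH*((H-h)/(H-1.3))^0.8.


Taper: d(h) = DBH * ((H - h) / (H - 1.3))^0.8
Numerator = H - h = 20.3 - 11.8 = 8.5 m
Denominator = H - 1.3 = 20.3 - 1.3 = 19.0 m
Ratio = 8.5 / 19.0 = 0.44737
d = 47.3 * 0.44737^0.8 = 24.9 cm

24.9


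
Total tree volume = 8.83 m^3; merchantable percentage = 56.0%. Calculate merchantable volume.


Formula: MV = V_total * (merchantable_pct / 100)
Merchantable fraction = 56.0% / 100 = 0.56
MV = 8.83 m^3 * 0.56 = 4.945 m^3

4.945


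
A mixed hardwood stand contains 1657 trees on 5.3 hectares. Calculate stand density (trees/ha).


Formula: Stand Density = N_trees / Area_ha
Density = 1657 trees / 5.3 ha
Density = 313 trees/ha

313


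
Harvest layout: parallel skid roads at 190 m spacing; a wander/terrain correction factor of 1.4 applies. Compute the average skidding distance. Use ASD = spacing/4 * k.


Formula: ASD = (spacing / 4) * correction
Uncorrected distance = spacing / 4 = 190 / 4 = 47.5 m
ASD = 47.5 * 1.4 = 67 m

67


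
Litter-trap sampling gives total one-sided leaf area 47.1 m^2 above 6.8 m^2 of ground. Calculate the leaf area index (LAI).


Formula: LAI = total leaf area / ground area  (dimensionless)
LAI = 47.1 m^2 / 6.8 m^2
LAI = 6.93

6.93


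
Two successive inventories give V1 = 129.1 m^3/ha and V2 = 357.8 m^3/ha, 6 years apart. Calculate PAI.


Formula: PAI = (V_T2 - V_T1) / (T2 - T1)
Volume increment = 357.8 - 129.1 = 228.7 m^3/ha
PAI = 228.7 / 6 = 38.12 m^3/ha/year

38.12


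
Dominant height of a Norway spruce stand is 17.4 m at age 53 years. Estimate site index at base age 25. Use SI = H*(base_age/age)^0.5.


Formula: SI = H_dom * (base_age / age)^0.5
Age ratio = 25 / 53 = 0.4717
sqrt(age_ratio) = 0.6868
SI = 17.4 * 0.6868 = 12.0 m

12.0


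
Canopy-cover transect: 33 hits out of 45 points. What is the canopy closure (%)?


Formula: Canopy closure = covered points / total points * 100
Closure = 33 / 45 * 100
Closure = 0.7333 * 100 = 73.3%

73.3


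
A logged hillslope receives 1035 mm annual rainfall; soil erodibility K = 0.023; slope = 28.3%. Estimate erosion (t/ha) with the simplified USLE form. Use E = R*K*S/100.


Formula: E = R * K * S / 100  (simplified USLE)
R * K = 1035 * 0.023 = 23.805
E = 23.805 * 28.3 / 100 = 6.74 t/ha

6.74


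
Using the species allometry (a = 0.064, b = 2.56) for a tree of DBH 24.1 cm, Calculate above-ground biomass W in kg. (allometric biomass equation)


Formula: W = a * DBH^b  (allometric power law)
DBH^b = 24.1^2.56 = 3451.1484
W = 0.064 * 3451.1484 = 220.9 kg

220.9


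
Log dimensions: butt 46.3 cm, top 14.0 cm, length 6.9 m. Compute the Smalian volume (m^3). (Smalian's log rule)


Smalian: V = (A1 + A2)/2 * L,  A = pi*(D/200)^2
A1 = pi*(46.3/200)^2 = 0.168365 m^2
A2 = pi*(14.0/200)^2 = 0.015394 m^2
V = (0.168365+0.015394)/2*6.9 = 0.634 m^3

0.634


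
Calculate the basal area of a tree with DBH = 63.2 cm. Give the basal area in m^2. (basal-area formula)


Formula: BA = pi * (DBH/2)^2 / 10000  (cm^2 to m^2)
Radius = DBH/2 = 63.2/2 = 31.6 cm
BA = pi * 31.6^2 / 10000
   = 3137.0688 cm^2 / 10000
   = 0.3137 m^2

0.3137


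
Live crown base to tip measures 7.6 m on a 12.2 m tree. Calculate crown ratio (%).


Formula: Crown Ratio = (Crown Length / Total Height) * 100
CR = (7.6 m / 12.2 m) * 100
CR = 0.623 * 100 = 62.3%

62.3


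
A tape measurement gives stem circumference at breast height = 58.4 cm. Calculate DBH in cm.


Formula: DBH = C / pi
DBH = 58.4 / pi
pi = 3.14159...
DBH = 18.6 cm

18.6


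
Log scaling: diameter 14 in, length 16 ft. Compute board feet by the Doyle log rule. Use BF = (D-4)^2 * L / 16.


Doyle: BF = (D - 4)^2 * L / 16
Adjusted diameter = 14 - 4 = 10 in
(D-4)^2 = 10^2 = 100
BF = 100 * 16 / 16 = 100 BF

100


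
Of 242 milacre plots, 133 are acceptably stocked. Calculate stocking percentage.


Formula: Stocking % = stocked plots / total plots * 100
Stocking = 133 / 242 * 100
Stocking = 0.5496 * 100 = 55.0%

55.0


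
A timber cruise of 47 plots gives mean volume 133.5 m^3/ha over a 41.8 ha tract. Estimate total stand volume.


Formula: Total Volume = Mean Volume per ha * Total Area
Total Volume = 133.5 m^3/ha * 41.8 ha
Total Volume = 5580 m^3

5580


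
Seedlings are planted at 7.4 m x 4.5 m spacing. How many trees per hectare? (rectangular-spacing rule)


Formula: TPH = 10000 m^2/ha / (spacing_x * spacing_y)
Area per tree = 7.4 m * 4.5 m = 33.3 m^2
TPH = 10000 / 33.3 = 300 trees/ha

300


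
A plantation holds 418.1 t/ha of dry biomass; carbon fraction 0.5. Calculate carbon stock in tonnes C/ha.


Formula: Carbon Stock = Biomass * Carbon Fraction
C = 418.1 t/ha * 0.5
C = 209.1 t C/ha

209.1


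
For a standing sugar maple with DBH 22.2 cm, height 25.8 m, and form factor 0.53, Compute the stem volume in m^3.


Formula: V = pi * (DBH/200)^2 * H * ff
Radius = DBH/200 = 22.2/200 = 0.111 m
Radius^2 = 0.111^2 = 0.012321 m^2
V = pi * 0.012321 * 25.8 * 0.53
V = 0.529 m^3

0.529


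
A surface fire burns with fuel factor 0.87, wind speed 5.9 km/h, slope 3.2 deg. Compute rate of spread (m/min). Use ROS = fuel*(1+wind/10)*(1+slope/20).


Formula: ROS = fuel * (1 + wind/10) * (1 + slope/20)
Wind factor = 1 + 5.9/10 = 1.59
Slope factor = 1 + 3.2/20 = 1.16
ROS = 0.87 * 1.59 * 1.16 = 1.6 m/min

1.6


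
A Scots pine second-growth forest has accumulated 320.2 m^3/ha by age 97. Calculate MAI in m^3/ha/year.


Formula: MAI = Total Volume / Stand Age
MAI = 320.2 m^3/ha / 97 years
MAI = 3.3 m^3/ha/year

3.3


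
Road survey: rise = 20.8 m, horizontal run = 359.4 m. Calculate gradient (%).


Formula: Gradient = rise / run * 100
Gradient = 20.8 / 359.4 * 100 = 5.8%

5.8


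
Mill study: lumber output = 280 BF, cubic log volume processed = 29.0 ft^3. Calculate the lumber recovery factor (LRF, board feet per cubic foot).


Formula: LRF = Lumber Output (BF) / Log Input (ft^3)
LRF = 280 BF / 29.0 ft^3
LRF = 9.66 BF/ft^3

9.66


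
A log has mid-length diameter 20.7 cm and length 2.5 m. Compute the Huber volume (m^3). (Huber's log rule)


Huber: V = Am * L,  Am = pi*(Dm/200)^2
Am = pi*(20.7/200)^2 = 0.033654 m^2
V = 0.033654*2.5 = 0.0841 m^3

0.0841


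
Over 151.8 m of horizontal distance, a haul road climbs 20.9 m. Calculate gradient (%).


Formula: Gradient = rise / run * 100
Gradient = 20.9 / 151.8 * 100 = 13.8%

13.8


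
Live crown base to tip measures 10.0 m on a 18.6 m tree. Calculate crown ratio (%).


Formula: Crown Ratio = (Crown Length / Total Height) * 100
CR = (10.0 m / 18.6 m) * 100
CR = 0.5376 * 100 = 53.8%

53.8


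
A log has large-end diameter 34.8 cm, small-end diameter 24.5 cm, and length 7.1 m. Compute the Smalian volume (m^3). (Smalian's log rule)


Smalian: V = (A1 + A2)/2 * L,  A = pi*(D/200)^2
A1 = pi*(34.8/200)^2 = 0.095115 m^2
A2 = pi*(24.5/200)^2 = 0.047144 m^2
V = (0.095115+0.047144)/2*7.1 = 0.505 m^3

0.505


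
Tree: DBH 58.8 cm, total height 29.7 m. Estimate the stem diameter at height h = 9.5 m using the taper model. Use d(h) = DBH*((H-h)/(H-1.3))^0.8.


Taper: d(h) = DBH * ((H - h) / (H - 1.3))^0.8
Numerator = H - h = 29.7 - 9.5 = 20.2 m
Denominator = H - 1.3 = 29.7 - 1.3 = 28.4 m
Ratio = 20.2 / 28.4 = 0.71127
d = 58.8 * 0.71127^0.8 = 44.8 cm

44.8


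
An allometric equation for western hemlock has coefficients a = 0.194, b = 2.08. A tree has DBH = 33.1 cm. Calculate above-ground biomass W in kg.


Formula: W = a * DBH^b  (allometric power law)
DBH^b = 33.1^2.08 = 1449.5801
W = 0.194 * 1449.5801 = 281.2 kg

281.2


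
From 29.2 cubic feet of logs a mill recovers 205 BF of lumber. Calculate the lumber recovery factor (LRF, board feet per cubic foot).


Formula: LRF = Lumber Output (BF) / Log Input (ft^3)
LRF = 205 BF / 29.2 ft^3
LRF = 7.02 BF/ft^3

7.02


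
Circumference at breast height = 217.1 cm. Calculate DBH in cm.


Formula: DBH = C / pi
DBH = 217.1 / pi
pi = 3.14159...
DBH = 69.1 cm

69.1


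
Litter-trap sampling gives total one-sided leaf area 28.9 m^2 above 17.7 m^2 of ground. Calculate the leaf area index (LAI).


Formula: LAI = total leaf area / ground area  (dimensionless)
LAI = 28.9 m^2 / 17.7 m^2
LAI = 1.63

1.63


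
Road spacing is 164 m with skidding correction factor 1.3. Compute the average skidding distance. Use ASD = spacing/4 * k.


Formula: ASD = (spacing / 4) * correction
Uncorrected distance = spacing / 4 = 164 / 4 = 41 m
ASD = 41 * 1.3 = 53 m

53


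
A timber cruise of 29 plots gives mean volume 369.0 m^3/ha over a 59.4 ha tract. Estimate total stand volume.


Formula: Total Volume = Mean Volume per ha * Total Area
Total Volume = 369.0 m^3/ha * 59.4 ha
Total Volume = 21919 m^3

21919


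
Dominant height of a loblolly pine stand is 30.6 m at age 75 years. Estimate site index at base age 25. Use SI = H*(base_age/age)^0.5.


Formula: SI = H_dom * (base_age / age)^0.5
Age ratio = 25 / 75 = 0.33333
sqrt(age_ratio) = 0.57735
SI = 30.6 * 0.57735 = 17.7 m

17.7


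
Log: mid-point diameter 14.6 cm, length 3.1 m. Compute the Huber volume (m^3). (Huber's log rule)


Huber: V = Am * L,  Am = pi*(Dm/200)^2
Am = pi*(14.6/200)^2 = 0.016742 m^2
V = 0.016742*3.1 = 0.0519 m^3

0.0519


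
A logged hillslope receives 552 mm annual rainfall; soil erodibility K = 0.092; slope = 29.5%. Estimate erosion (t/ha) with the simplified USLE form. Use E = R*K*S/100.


Formula: E = R * K * S / 100  (simplified USLE)
R * K = 552 * 0.092 = 50.784
E = 50.784 * 29.5 / 100 = 14.98 t/ha

14.98


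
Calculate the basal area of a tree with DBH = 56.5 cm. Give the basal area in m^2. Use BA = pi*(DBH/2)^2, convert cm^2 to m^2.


Formula: BA = pi * (DBH/2)^2 / 10000  (cm^2 to m^2)
Radius = DBH/2 = 56.5/2 = 28.25 cm
BA = pi * 28.25^2 / 10000
   = 2507.1873 cm^2 / 10000
   = 0.2507 m^2

0.2507


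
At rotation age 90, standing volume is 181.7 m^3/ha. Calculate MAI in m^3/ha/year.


Formula: MAI = Total Volume / Stand Age
MAI = 181.7 m^3/ha / 90 years
MAI = 2.02 m^3/ha/year

2.02


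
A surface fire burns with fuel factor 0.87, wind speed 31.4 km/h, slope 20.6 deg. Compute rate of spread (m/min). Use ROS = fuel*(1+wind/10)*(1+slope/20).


Formula: ROS = fuel * (1 + wind/10) * (1 + slope/20)
Wind factor = 1 + 31.4/10 = 4.14
Slope factor = 1 + 20.6/20 = 2.03
ROS = 0.87 * 4.14 * 2.03 = 7.31 m/min

7.31


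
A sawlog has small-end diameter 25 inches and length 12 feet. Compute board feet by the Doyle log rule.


Doyle: BF = (D - 4)^2 * L / 16
Adjusted diameter = 25 - 4 = 21 in
(D-4)^2 = 21^2 = 441
BF = 441 * 12 / 16 = 331 BF

331


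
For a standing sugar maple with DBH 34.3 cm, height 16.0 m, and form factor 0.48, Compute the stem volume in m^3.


Formula: V = pi * (DBH/200)^2 * H * ff
Radius = DBH/200 = 34.3/200 = 0.1715 m
Radius^2 = 0.1715^2 = 0.02941225 m^2
V = pi * 0.02941225 * 16.0 * 0.48
V = 0.71 m^3

0.71


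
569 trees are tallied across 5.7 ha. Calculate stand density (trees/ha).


Formula: Stand Density = N_trees / Area_ha
Density = 569 trees / 5.7 ha
Density = 100 trees/ha

100


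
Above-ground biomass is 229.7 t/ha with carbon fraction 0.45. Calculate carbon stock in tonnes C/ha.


Formula: Carbon Stock = Biomass * Carbon Fraction
C = 229.7 t/ha * 0.45
C = 103.4 t C/ha

103.4


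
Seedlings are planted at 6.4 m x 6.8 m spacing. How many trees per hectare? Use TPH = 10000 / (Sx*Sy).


Formula: TPH = 10000 m^2/ha / (spacing_x * spacing_y)
Area per tree = 6.4 m * 6.8 m = 43.52 m^2
TPH = 10000 / 43.52 = 230 trees/ha

230


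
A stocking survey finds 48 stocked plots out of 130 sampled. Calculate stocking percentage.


Formula: Stocking % = stocked plots / total plots * 100
Stocking = 48 / 130 * 100
Stocking = 0.3692 * 100 = 36.9%

36.9


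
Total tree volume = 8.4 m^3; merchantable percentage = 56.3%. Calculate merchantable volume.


Formula: MV = V_total * (merchantable_pct / 100)
Merchantable fraction = 56.3% / 100 = 0.563
MV = 8.4 m^3 * 0.563 = 4.729 m^3

4.729


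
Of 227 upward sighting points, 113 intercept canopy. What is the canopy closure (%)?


Formula: Canopy closure = covered points / total points * 100
Closure = 113 / 227 * 100
Closure = 0.4978 * 100 = 49.8%

49.8


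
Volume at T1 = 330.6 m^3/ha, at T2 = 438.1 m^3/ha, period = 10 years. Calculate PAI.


Formula: PAI = (V_T2 - V_T1) / (T2 - T1)
Volume increment = 438.1 - 330.6 = 107.5 m^3/ha
PAI = 107.5 / 10 = 10.75 m^3/ha/year

10.75


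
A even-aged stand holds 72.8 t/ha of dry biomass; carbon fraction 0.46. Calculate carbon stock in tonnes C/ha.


Formula: Carbon Stock = Biomass * Carbon Fraction
C = 72.8 t/ha * 0.46
C = 33.5 t C/ha

33.5


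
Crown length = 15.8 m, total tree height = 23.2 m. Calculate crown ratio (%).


Formula: Crown Ratio = (Crown Length / Total Height) * 100
CR = (15.8 m / 23.2 m) * 100
CR = 0.681 * 100 = 68.1%

68.1


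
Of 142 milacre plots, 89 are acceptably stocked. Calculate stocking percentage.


Formula: Stocking % = stocked plots / total plots * 100
Stocking = 89 / 142 * 100
Stocking = 0.6268 * 100 = 62.7%

62.7


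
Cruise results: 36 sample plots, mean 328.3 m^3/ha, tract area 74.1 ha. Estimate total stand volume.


Formula: Total Volume = Mean Volume per ha * Total Area
Total Volume = 328.3 m^3/ha * 74.1 ha
Total Volume = 24327 m^3

24327


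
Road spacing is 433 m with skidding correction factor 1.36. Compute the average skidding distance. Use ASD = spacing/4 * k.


Formula: ASD = (spacing / 4) * correction
Uncorrected distance = spacing / 4 = 433 / 4 = 108.25 m
ASD = 108.25 * 1.36 = 147 m

147


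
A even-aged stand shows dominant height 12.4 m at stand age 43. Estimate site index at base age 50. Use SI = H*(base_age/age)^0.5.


Formula: SI = H_dom * (base_age / age)^0.5
Age ratio = 50 / 43 = 1.16279
sqrt(age_ratio) = 1.07833
SI = 12.4 * 1.07833 = 13.4 m

13.4
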